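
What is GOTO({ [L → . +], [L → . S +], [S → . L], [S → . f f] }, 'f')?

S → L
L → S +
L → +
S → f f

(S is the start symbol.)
{ [S → f . f] }

GOTO(I, 'f') = CLOSURE({ [A → αX.β] : [A → α.Xβ] ∈ I, X = 'f' })

Items with dot before 'f', with the dot advanced:
  [S → . f f] → [S → f . f]
Closure adds nothing (no advanced item has the dot before a non-terminal).

GOTO = { [S → f . f] }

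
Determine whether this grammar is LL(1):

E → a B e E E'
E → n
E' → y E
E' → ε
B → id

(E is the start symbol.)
Relevant sets:
  FOLLOW(E') = { $, 'y' }

For E:
  PREDICT(E → a B e E E') = { 'a' }
  PREDICT(E → n) = { 'n' }
For E':
  PREDICT(E' → y E) = { 'y' }
  PREDICT(E' → ε) = { $, 'y' }
B has a single production, so nothing to check there.

Conflict found: Predict set conflict for E': { 'y' }
The grammar is NOT LL(1).

Answer: No. Predict set conflict for E': { 'y' }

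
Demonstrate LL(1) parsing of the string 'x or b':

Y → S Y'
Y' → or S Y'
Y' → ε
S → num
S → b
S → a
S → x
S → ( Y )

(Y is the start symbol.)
LL(1) parsing maintains a stack (initially the start symbol over $) and the input. At each step: if the stack top is a terminal, match it against the current input token; if it is a non-terminal N, replace it with the RHS of M[N, lookahead] (the unique production whose predict set contains the lookahead).

Stack is shown with the top on the left.

Stack      Input     Action
---------------------------
Y $        x or b $  output Y → S Y'
S Y' $     x or b $  output S → x
x Y' $     x or b $  match 'x'
Y' $       or b $    output Y' → or S Y'
or S Y' $  or b $    match 'or'
S Y' $     b $       output S → b
b Y' $     b $       match 'b'
Y' $       $         output Y' → ε
$          $         accept

The string is accepted.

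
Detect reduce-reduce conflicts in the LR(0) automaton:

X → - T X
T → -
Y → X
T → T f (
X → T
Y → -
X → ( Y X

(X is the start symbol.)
Yes — I10: [T → - .] vs [Y → - .]

A reduce-reduce conflict occurs when an LR(0) state has two complete items [A → α .] and [B → β .] — both call for a reduction, and with no lookahead the parser cannot choose between them.

Augment with X' → X and build the canonical LR(0) collection (I0 = CLOSURE({[X' → . X]}), then GOTO on every symbol after a dot until no new states appear). It has 14 states:
  I0: { [T → . -], [T → . T f (], [X → . ( Y X], [X → . - T X], [X → . T], [X' → . X] }  — shift
  I1: { [T → . -], [T → . T f (], [X → ( . Y X], [X → . ( Y X], [X → . - T X], [X → . T], [Y → . -], [Y → . X] }  — shift
  I2: { [T → - .], [T → . -], [T → . T f (], [X → - . T X] }  — shift, reduce
  I3: { [T → T . f (], [X → T .] }  — shift, reduce
  I4: { [X' → X .] }  — accept
  I5: { [T → T f . (] }  — shift
  I6: { [T → T f ( .] }  — reduce
  I7: { [T → - .] }  — reduce
  I8: { [T → . -], [T → . T f (], [T → T . f (], [X → - T . X], [X → . ( Y X], [X → . - T X], [X → . T] }  — shift
  I9: { [X → - T X .] }  — reduce
  I10: { [T → - .], [T → . -], [T → . T f (], [X → - . T X], [Y → - .] }  — shift, 2 reduces
  I11: { [Y → X .] }  — reduce
  I12: { [T → . -], [T → . T f (], [X → ( Y . X], [X → . ( Y X], [X → . - T X], [X → . T] }  — shift
  I13: { [X → ( Y X .] }  — reduce

I10 contains complete items [T → - .], [Y → - .] — reduce-reduce conflict.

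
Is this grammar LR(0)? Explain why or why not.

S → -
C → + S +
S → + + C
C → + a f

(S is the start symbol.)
A grammar is LR(0) if no state in the canonical LR(0) collection has:
  - both a shift item (dot before a terminal) and a complete item (shift-reduce conflict), or
  - two or more complete items (reduce-reduce conflict; the accept item [S' → S .] counts as a complete item here).

Augment with S' → S and build the canonical LR(0) collection (I0 = CLOSURE({[S' → . S]}), then GOTO on every symbol after a dot until no new states appear). It has 11 states:
  I0: { [S → . + + C], [S → . -], [S' → . S] }  — shift
  I1: { [S → + . + C] }  — shift
  I2: { [S → - .] }  — reduce
  I3: { [S' → S .] }  — accept
  I4: { [C → . + S +], [C → . + a f], [S → + + . C] }  — shift
  I5: { [C → + . S +], [C → + . a f], [S → . + + C], [S → . -] }  — shift
  I6: { [S → + + C .] }  — reduce
  I7: { [C → + S . +] }  — shift
  I8: { [C → + a . f] }  — shift
  I9: { [C → + a f .] }  — reduce
  I10: { [C → + S + .] }  — reduce

Every state is either a pure shift/goto state or contains exactly one complete item and nothing to shift — no conflicts. The grammar is LR(0).

Answer: Yes, the grammar is LR(0)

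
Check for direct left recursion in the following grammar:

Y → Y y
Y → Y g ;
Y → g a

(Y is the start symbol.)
Y → Y y: LEFT RECURSIVE (starts with Y)
Y → Y g ;: LEFT RECURSIVE (starts with Y)
Y → g a: starts with g

The grammar has direct left recursion on: Y.

Answer: Yes, Y is left-recursive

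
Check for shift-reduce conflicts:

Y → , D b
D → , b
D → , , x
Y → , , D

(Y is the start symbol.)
No shift-reduce conflicts

A shift-reduce conflict occurs when an LR(0) state has both:
  - a complete (reduce) item [A → α .] (dot at the end), and
  - a shift item [B → β . c γ] (dot before a terminal).

Augment with Y' → Y and build the canonical LR(0) collection (I0 = CLOSURE({[Y' → . Y]}), then GOTO on every symbol after a dot until no new states appear). It has 11 states:
  I0: { [Y → . , , D], [Y → . , D b], [Y' → . Y] }  — shift
  I1: { [D → . , , x], [D → . , b], [Y → , . , D], [Y → , . D b] }  — shift
  I2: { [Y' → Y .] }  — accept
  I3: { [D → , . , x], [D → , . b], [D → . , , x], [D → . , b], [Y → , , . D] }  — shift
  I4: { [Y → , D . b] }  — shift
  I5: { [Y → , D b .] }  — reduce
  I6: { [D → , , . x], [D → , . , x], [D → , . b] }  — shift
  I7: { [Y → , , D .] }  — reduce
  I8: { [D → , b .] }  — reduce
  I9: { [D → , , . x] }  — shift
  I10: { [D → , , x .] }  — reduce

No state contains both a complete item and a shift item.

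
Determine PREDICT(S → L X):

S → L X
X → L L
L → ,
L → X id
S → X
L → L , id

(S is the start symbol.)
{ ',' }

PREDICT(S → L X) = (FIRST(RHS) \ {ε}) ∪ (FOLLOW(S) if ε ∈ FIRST(RHS), i.e. RHS ⇒* ε)
FIRST(L) = { ',' }
FIRST(L X) = { ',' }
ε ∉ FIRST(L X), so FOLLOW(S) is not added.
PREDICT(S → L X) = { ',' }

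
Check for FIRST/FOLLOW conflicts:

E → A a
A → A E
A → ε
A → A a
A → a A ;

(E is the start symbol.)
A FIRST/FOLLOW conflict occurs when a non-terminal N has a nullable alternative N → β (β ⇒* ε) and another alternative N → α with FIRST(α) ∩ FOLLOW(N) ≠ ∅: on such a lookahead the parser cannot decide between expanding α and letting N vanish via β.

Nullable non-terminals: A.
FIRST sets used below: FIRST(A) = { 'a', ε }, FIRST(E) = { 'a' }

A: nullable alternative(s) A → ε; FOLLOW(A) = { ';', 'a' }
  A → A E: FIRST \ {ε} = { 'a' } — overlaps FOLLOW(A) on { 'a' }: CONFLICT
  A → ε: FIRST \ {ε} = { } — this is the only nullable alternative, skip
  A → A a: FIRST \ {ε} = { 'a' } — overlaps FOLLOW(A) on { 'a' }: CONFLICT
  A → a A ;: FIRST \ {ε} = { 'a' } — overlaps FOLLOW(A) on { 'a' }: CONFLICT

E has no nullable alternative, so no FIRST/FOLLOW check is needed there.

So the grammar has 3 FIRST/FOLLOW conflicts (marked CONFLICT above).

Answer: Yes. A → A E with FOLLOW(A) on { 'a' }; A → A a with FOLLOW(A) on { 'a' }; A → a A ';' with FOLLOW(A) on { 'a' }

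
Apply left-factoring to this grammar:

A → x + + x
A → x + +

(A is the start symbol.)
Left-factoring transforms A → αβ₁ | αβ₂ into A → αA' and A' → β₁ | β₂
(α is the longest common prefix among the alternatives). Repeat until
no nonterminal has two alternatives with a common prefix.

Round 1: A has alternatives sharing prefix 'x + +'. Introduce A': A → x + + A'
  Add: A' → x
  Add: A' → ε

No remaining common prefixes — done.

Resulting grammar:
A → x + + A'
A' → x
A' → ε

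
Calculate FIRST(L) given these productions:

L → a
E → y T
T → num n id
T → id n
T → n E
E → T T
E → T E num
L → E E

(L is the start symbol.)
{ 'a', 'id', 'n', 'num', 'y' }

To compute FIRST(L), examine every production with L on the left-hand side, reading each right-hand side left to right until a non-nullable symbol is reached.

FIRST sets of the other non-terminals involved (by the same procedure, iterated to a fixed point):
  FIRST(E) = { 'id', 'n', 'num', 'y' }

From L → a:
  - a is a terminal: add 'a' and stop
From L → E E:
  - E is a non-terminal: add FIRST(E) \ {ε} = { 'id', 'n', 'num', 'y' }
    E is not nullable, so stop

Collecting: FIRST(L) = { 'a', 'id', 'n', 'num', 'y' }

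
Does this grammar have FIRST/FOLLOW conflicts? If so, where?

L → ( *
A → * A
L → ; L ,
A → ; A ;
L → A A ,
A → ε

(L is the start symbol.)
Yes. A → '*' A with FOLLOW(A) on { '*' }; A → ';' A ';' with FOLLOW(A) on { ';' }

Nullable non-terminals: A.

A: nullable alternative(s) A → ε; FOLLOW(A) = { '*', ',', ';' }
  A → * A: FIRST \ {ε} = { '*' } — overlaps FOLLOW(A) on { '*' }: CONFLICT
  A → ; A ;: FIRST \ {ε} = { ';' } — overlaps FOLLOW(A) on { ';' }: CONFLICT
  A → ε: FIRST \ {ε} = { } — this is the only nullable alternative, skip

L has no nullable alternative, so no FIRST/FOLLOW check is needed there.

So the grammar has 2 FIRST/FOLLOW conflicts (marked CONFLICT above).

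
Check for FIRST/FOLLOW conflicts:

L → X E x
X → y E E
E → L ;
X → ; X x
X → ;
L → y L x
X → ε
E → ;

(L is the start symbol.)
Yes. X → y E E with FOLLOW(X) on { 'y' }; X → ';' X x with FOLLOW(X) on { ';' }; X → ';' with FOLLOW(X) on { ';' }

A FIRST/FOLLOW conflict occurs when a non-terminal N has a nullable alternative N → β (β ⇒* ε) and another alternative N → α with FIRST(α) ∩ FOLLOW(N) ≠ ∅: on such a lookahead the parser cannot decide between expanding α and letting N vanish via β.

Nullable non-terminals: X.

X: nullable alternative(s) X → ε; FOLLOW(X) = { ';', 'x', 'y' }
  X → y E E: FIRST \ {ε} = { 'y' } — overlaps FOLLOW(X) on { 'y' }: CONFLICT
  X → ; X x: FIRST \ {ε} = { ';' } — overlaps FOLLOW(X) on { ';' }: CONFLICT
  X → ;: FIRST \ {ε} = { ';' } — overlaps FOLLOW(X) on { ';' }: CONFLICT
  X → ε: FIRST \ {ε} = { } — this is the only nullable alternative, skip

E, L have no nullable alternative, so no FIRST/FOLLOW check is needed there.

So the grammar has 3 FIRST/FOLLOW conflicts (marked CONFLICT above).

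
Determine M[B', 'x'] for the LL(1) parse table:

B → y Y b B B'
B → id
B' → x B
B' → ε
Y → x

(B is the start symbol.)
To find M[B', 'x'], we find productions for B' where 'x' is in the predict set (PREDICT(N → α) = (FIRST(α) \ {ε}) ∪ (FOLLOW(N) if α ⇒* ε)).

Relevant sets:
  FOLLOW(B') = { $, 'x' }

B' → x B: PREDICT = { 'x' }
  'x' is in predict set, so this production goes in M[B', 'x']
B' → ε: PREDICT = { $, 'x' }
  'x' is in predict set, so this production goes in M[B', 'x']

M[B', 'x'] = B' → x B, B' → ε  (a multiply-defined cell — the grammar is not LL(1))

Answer: B' → x B, B' → ε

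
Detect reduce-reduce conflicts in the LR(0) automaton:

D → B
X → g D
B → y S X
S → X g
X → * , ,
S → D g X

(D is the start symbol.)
No reduce-reduce conflicts

Augment with D' → D and build the canonical LR(0) collection (I0 = CLOSURE({[D' → . D]}), then GOTO on every symbol after a dot until no new states appear). It has 16 states:
  I0: { [B → . y S X], [D → . B], [D' → . D] }  — shift
  I1: { [D → B .] }  — reduce
  I2: { [D' → D .] }  — accept
  I3: { [B → . y S X], [B → y . S X], [D → . B], [S → . D g X], [S → . X g], [X → . * , ,], [X → . g D] }  — shift
  I4: { [X → * . , ,] }  — shift
  I5: { [S → D . g X] }  — shift
  I6: { [B → y S . X], [X → . * , ,], [X → . g D] }  — shift
  I7: { [S → X . g] }  — shift
  I8: { [B → . y S X], [D → . B], [X → g . D] }  — shift
  I9: { [X → g D .] }  — reduce
  I10: { [S → X g .] }  — reduce
  I11: { [B → y S X .] }  — reduce
  I12: { [S → D g . X], [X → . * , ,], [X → . g D] }  — shift
  I13: { [S → D g X .] }  — reduce
  I14: { [X → * , . ,] }  — shift
  I15: { [X → * , , .] }  — reduce

No state contains more than one complete item.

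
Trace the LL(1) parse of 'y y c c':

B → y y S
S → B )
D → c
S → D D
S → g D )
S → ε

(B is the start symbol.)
LL(1) parsing maintains a stack (initially the start symbol over $) and the input. At each step: if the stack top is a terminal, match it against the current input token; if it is a non-terminal N, replace it with the RHS of M[N, lookahead] (the unique production whose predict set contains the lookahead).

Stack is shown with the top on the left.

Stack    Input      Action
--------------------------
B $      y y c c $  output B → y y S
y y S $  y y c c $  match 'y'
y S $    y c c $    match 'y'
S $      c c $      output S → D D
D D $    c c $      output D → c
c D $    c c $      match 'c'
D $      c $        output D → c
c $      c $        match 'c'
$        $          accept

The string is accepted.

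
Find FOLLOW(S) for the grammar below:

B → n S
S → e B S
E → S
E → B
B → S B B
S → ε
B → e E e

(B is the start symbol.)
In B → n S: S is at the end, add FOLLOW(B)
In S → e B S: S is at the end; this adds FOLLOW(S) to itself — nothing new
In E → S: S is at the end, add FOLLOW(E)
In B → S B B: S is followed by B B, add FIRST(B B) \ {ε} = { 'e', 'n' }

The FOLLOW sets referred to above (computed the same way, to a fixed point):
  FOLLOW(B) = { $, 'e', 'n' }
  FOLLOW(E) = { 'e' }

Taking the union: FOLLOW(S) = { $, 'e', 'n' }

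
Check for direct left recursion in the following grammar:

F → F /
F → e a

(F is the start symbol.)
Direct left recursion occurs when N → N α for some non-terminal N (the right-hand side begins with the left-hand side itself).

F → F /: LEFT RECURSIVE (starts with F)
F → e a: starts with e

The grammar has direct left recursion on: F.

Answer: Yes, F is left-recursive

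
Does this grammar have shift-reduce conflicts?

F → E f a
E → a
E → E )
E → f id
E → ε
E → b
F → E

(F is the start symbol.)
Augment with F' → F and build the canonical LR(0) collection (I0 = CLOSURE({[F' → . F]}), then GOTO on every symbol after a dot until no new states appear). It has 10 states:
  I0: { [E → . E )], [E → . a], [E → . b], [E → . f id], [E → .], [F → . E f a], [F → . E], [F' → . F] }  — shift, reduce
  I1: { [E → E . )], [F → E . f a], [F → E .] }  — shift, reduce
  I2: { [F' → F .] }  — accept
  I3: { [E → a .] }  — reduce
  I4: { [E → b .] }  — reduce
  I5: { [E → f . id] }  — shift
  I6: { [E → f id .] }  — reduce
  I7: { [E → E ) .] }  — reduce
  I8: { [F → E f . a] }  — shift
  I9: { [F → E f a .] }  — reduce

I0 contains reduce item [E → .] and shift items [E → . a], [E → . b], [E → . f id] — shift-reduce conflict.
I1 contains reduce item [F → E .] and shift items [E → E . )], [F → E . f a] — shift-reduce conflict.

Answer: Yes — I0: [E → .] vs [E → . a]; I1: [F → E .] vs [E → E . )]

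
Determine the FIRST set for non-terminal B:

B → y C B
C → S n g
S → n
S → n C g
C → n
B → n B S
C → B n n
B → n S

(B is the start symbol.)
From B → y C B:
  - y is a terminal: add 'y' and stop
From B → n B S:
  - n is a terminal: add 'n' and stop
From B → n S:
  - n is a terminal: add 'n' and stop

Collecting: FIRST(B) = { 'n', 'y' }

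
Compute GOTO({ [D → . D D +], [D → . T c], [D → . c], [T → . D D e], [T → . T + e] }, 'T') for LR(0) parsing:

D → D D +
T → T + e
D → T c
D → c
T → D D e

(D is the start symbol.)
GOTO(I, 'T') = CLOSURE({ [A → αX.β] : [A → α.Xβ] ∈ I, X = 'T' })

Items with dot before 'T', with the dot advanced:
  [D → . T c] → [D → T . c]
  [T → . T + e] → [T → T . + e]
Closure adds nothing (no advanced item has the dot before a non-terminal).

GOTO = { [D → T . c], [T → T . + e] }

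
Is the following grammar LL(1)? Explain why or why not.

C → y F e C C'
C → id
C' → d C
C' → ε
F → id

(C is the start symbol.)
A grammar is LL(1) if for each non-terminal N with multiple productions, the predict sets of those productions are pairwise disjoint, where PREDICT(N → α) = (FIRST(α) \ {ε}) ∪ (FOLLOW(N) if α ⇒* ε).

Relevant sets:
  FOLLOW(C') = { $, 'd' }

For C:
  PREDICT(C → y F e C C') = { 'y' }
  PREDICT(C → id) = { 'id' }
For C':
  PREDICT(C' → d C) = { 'd' }
  PREDICT(C' → ε) = { $, 'd' }
F has a single production, so nothing to check there.

Conflict found: Predict set conflict for C': { 'd' }
The grammar is NOT LL(1).

Answer: No. Predict set conflict for C': { 'd' }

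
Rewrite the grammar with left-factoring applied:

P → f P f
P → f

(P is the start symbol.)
P → f P'
P' → P f
P' → ε

Left-factoring transforms A → αβ₁ | αβ₂ into A → αA' and A' → β₁ | β₂
(α is the longest common prefix among the alternatives). Repeat until
no nonterminal has two alternatives with a common prefix.

Round 1: P has alternatives sharing prefix 'f'. Introduce P': P → f P'
  Add: P' → P f
  Add: P' → ε

No remaining common prefixes — done.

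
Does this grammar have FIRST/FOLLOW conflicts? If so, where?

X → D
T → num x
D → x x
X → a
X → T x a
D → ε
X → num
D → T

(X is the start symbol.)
No FIRST/FOLLOW conflicts.

A FIRST/FOLLOW conflict occurs when a non-terminal N has a nullable alternative N → β (β ⇒* ε) and another alternative N → α with FIRST(α) ∩ FOLLOW(N) ≠ ∅: on such a lookahead the parser cannot decide between expanding α and letting N vanish via β.

Nullable non-terminals: D, X.
FIRST sets used below: FIRST(T) = { 'num' }, FIRST(D) = { 'num', 'x', ε }

D: nullable alternative(s) D → ε; FOLLOW(D) = { $ }
  D → x x: FIRST \ {ε} = { 'x' } — disjoint from FOLLOW(D)
  D → ε: FIRST \ {ε} = { } — this is the only nullable alternative, skip
  D → T: FIRST \ {ε} = { 'num' } — disjoint from FOLLOW(D)

X: nullable alternative(s) X → D; FOLLOW(X) = { $ }
  X → D: FIRST \ {ε} = { 'num', 'x' } — this is the only nullable alternative, skip
  X → a: FIRST \ {ε} = { 'a' } — disjoint from FOLLOW(X)
  X → T x a: FIRST \ {ε} = { 'num' } — disjoint from FOLLOW(X)
  X → num: FIRST \ {ε} = { 'num' } — disjoint from FOLLOW(X)

T has no nullable alternative, so no FIRST/FOLLOW check is needed there.

No FIRST/FOLLOW conflicts found.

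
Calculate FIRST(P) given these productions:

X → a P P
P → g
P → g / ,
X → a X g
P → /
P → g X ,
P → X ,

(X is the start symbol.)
FIRST sets of the other non-terminals involved (by the same procedure, iterated to a fixed point):
  FIRST(X) = { 'a' }

From P → g:
  - g is a terminal: add 'g' and stop
From P → g / ,:
  - g is a terminal: add 'g' and stop
From P → /:
  - '/' is a terminal: add '/' and stop
From P → g X ,:
  - g is a terminal: add 'g' and stop
From P → X ,:
  - X is a non-terminal: add FIRST(X) \ {ε} = { 'a' }
    X is not nullable, so stop

Collecting: FIRST(P) = { '/', 'a', 'g' }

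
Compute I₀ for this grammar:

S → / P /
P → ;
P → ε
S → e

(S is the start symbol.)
First, augment the grammar with S' → S
I₀ = CLOSURE({ [S' → . S] }):
  [S' → . S] has the dot before S: add [S → . / P /], [S → . e]
No further items can be added.

I₀ = { [S → . / P /], [S → . e], [S' → . S] }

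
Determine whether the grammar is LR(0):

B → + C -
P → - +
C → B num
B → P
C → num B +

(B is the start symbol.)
Yes, the grammar is LR(0)

A grammar is LR(0) if no state in the canonical LR(0) collection has:
  - both a shift item (dot before a terminal) and a complete item (shift-reduce conflict), or
  - two or more complete items (reduce-reduce conflict; the accept item [B' → B .] counts as a complete item here).

Augment with B' → B and build the canonical LR(0) collection (I0 = CLOSURE({[B' → . B]}), then GOTO on every symbol after a dot until no new states appear). It has 13 states:
  I0: { [B → . + C -], [B → . P], [B' → . B], [P → . - +] }  — shift
  I1: { [B → + . C -], [B → . + C -], [B → . P], [C → . B num], [C → . num B +], [P → . - +] }  — shift
  I2: { [P → - . +] }  — shift
  I3: { [B' → B .] }  — accept
  I4: { [B → P .] }  — reduce
  I5: { [P → - + .] }  — reduce
  I6: { [C → B . num] }  — shift
  I7: { [B → + C . -] }  — shift
  I8: { [B → . + C -], [B → . P], [C → num . B +], [P → . - +] }  — shift
  I9: { [C → num B . +] }  — shift
  I10: { [C → num B + .] }  — reduce
  I11: { [B → + C - .] }  — reduce
  I12: { [C → B num .] }  — reduce

Every state is either a pure shift/goto state or contains exactly one complete item and nothing to shift — no conflicts. The grammar is LR(0).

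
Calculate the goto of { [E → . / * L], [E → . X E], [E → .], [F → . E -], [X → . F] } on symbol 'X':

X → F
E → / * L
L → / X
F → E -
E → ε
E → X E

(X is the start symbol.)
GOTO(I, 'X') = CLOSURE({ [A → αX.β] : [A → α.Xβ] ∈ I, X = 'X' })

Items with dot before 'X', with the dot advanced:
  [E → . X E] → [E → X . E]
Closure of the advanced items:
  [E → X . E] has the dot before E: add [E → . / * L], [E → .], [E → . X E]
  [E → . X E] has the dot before X: add [X → . F]
  [X → . F] has the dot before F: add [F → . E -]

GOTO = { [E → . / * L], [E → . X E], [E → .], [E → X . E], [F → . E -], [X → . F] }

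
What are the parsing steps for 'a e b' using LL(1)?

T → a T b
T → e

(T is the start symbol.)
Stack is shown with the top on the left.

Stack    Input    Action
------------------------
T $      a e b $  output T → a T b
a T b $  a e b $  match 'a'
T b $    e b $    output T → e
e b $    e b $    match 'e'
b $      b $      match 'b'
$        $        accept

The string is accepted.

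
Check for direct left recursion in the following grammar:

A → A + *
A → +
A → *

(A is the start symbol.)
Direct left recursion occurs when N → N α for some non-terminal N (the right-hand side begins with the left-hand side itself).

A → A + *: LEFT RECURSIVE (starts with A)
A → +: starts with '+'
A → *: starts with '*'

The grammar has direct left recursion on: A.

Answer: Yes, A is left-recursive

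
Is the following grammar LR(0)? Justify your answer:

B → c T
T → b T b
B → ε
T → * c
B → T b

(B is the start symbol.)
Augment with B' → B and build the canonical LR(0) collection (I0 = CLOSURE({[B' → . B]}), then GOTO on every symbol after a dot until no new states appear). It has 11 states:
  I0: { [B → . T b], [B → . c T], [B → .], [B' → . B], [T → . * c], [T → . b T b] }  — shift, reduce
  I1: { [T → * . c] }  — shift
  I2: { [B' → B .] }  — accept
  I3: { [B → T . b] }  — shift
  I4: { [T → . * c], [T → . b T b], [T → b . T b] }  — shift
  I5: { [B → c . T], [T → . * c], [T → . b T b] }  — shift
  I6: { [B → c T .] }  — reduce
  I7: { [T → b T . b] }  — shift
  I8: { [T → b T b .] }  — reduce
  I9: { [B → T b .] }  — reduce
  I10: { [T → * c .] }  — reduce

Conflict in state I0:
  Shift-reduce conflict between [B → .] and [B → . c T]
So the grammar is NOT LR(0).

Answer: No. Shift-reduce conflict between [B → .] and [B → . c T]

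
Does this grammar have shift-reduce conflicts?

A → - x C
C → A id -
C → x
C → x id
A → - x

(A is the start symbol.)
Augment with A' → A and build the canonical LR(0) collection (I0 = CLOSURE({[A' → . A]}), then GOTO on every symbol after a dot until no new states appear). It has 10 states:
  I0: { [A → . - x C], [A → . - x], [A' → . A] }  — shift
  I1: { [A → - . x C], [A → - . x] }  — shift
  I2: { [A' → A .] }  — accept
  I3: { [A → - x . C], [A → - x .], [A → . - x C], [A → . - x], [C → . A id -], [C → . x id], [C → . x] }  — shift, reduce
  I4: { [C → A . id -] }  — shift
  I5: { [A → - x C .] }  — reduce
  I6: { [C → x . id], [C → x .] }  — shift, reduce
  I7: { [C → x id .] }  — reduce
  I8: { [C → A id . -] }  — shift
  I9: { [C → A id - .] }  — reduce

I3 contains reduce item [A → - x .] and shift items [A → . - x], [A → . - x C], [C → . x], [C → . x id] — shift-reduce conflict.
I6 contains reduce item [C → x .] and shift item [C → x . id] — shift-reduce conflict.

Answer: Yes — I3: [A → - x .] vs [A → . - x]; I6: [C → x .] vs [C → x . id]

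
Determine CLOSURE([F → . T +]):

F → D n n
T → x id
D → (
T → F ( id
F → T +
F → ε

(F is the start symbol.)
To compute CLOSURE, for each item [A → α.Bβ] where B is a non-terminal, add [B → .γ] for all productions B → γ; repeat for the newly added items until nothing changes.

Start with: [F → . T +]
  [F → . T +] has the dot before T: add [T → . x id], [T → . F ( id]
  [T → . F ( id] has the dot before F: add [F → . D n n], [F → .]
  [F → . D n n] has the dot before D: add [D → . (]
No further items can be added.

CLOSURE = { [D → . (], [F → . D n n], [F → . T +], [F → .], [T → . F ( id], [T → . x id] }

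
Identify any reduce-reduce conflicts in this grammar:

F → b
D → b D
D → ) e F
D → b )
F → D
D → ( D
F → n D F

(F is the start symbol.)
No reduce-reduce conflicts

Augment with F' → F and build the canonical LR(0) collection (I0 = CLOSURE({[F' → . F]}), then GOTO on every symbol after a dot until no new states appear). It has 15 states:
  I0: { [D → . ( D], [D → . ) e F], [D → . b )], [D → . b D], [F → . D], [F → . b], [F → . n D F], [F' → . F] }  — shift
  I1: { [D → ( . D], [D → . ( D], [D → . ) e F], [D → . b )], [D → . b D] }  — shift
  I2: { [D → ) . e F] }  — shift
  I3: { [F → D .] }  — reduce
  I4: { [F' → F .] }  — accept
  I5: { [D → . ( D], [D → . ) e F], [D → . b )], [D → . b D], [D → b . )], [D → b . D], [F → b .] }  — shift, reduce
  I6: { [D → . ( D], [D → . ) e F], [D → . b )], [D → . b D], [F → n . D F] }  — shift
  I7: { [D → . ( D], [D → . ) e F], [D → . b )], [D → . b D], [F → . D], [F → . b], [F → . n D F], [F → n D . F] }  — shift
  I8: { [D → . ( D], [D → . ) e F], [D → . b )], [D → . b D], [D → b . )], [D → b . D] }  — shift
  I9: { [D → ) . e F], [D → b ) .] }  — shift, reduce
  I10: { [D → b D .] }  — reduce
  I11: { [D → ) e . F], [D → . ( D], [D → . ) e F], [D → . b )], [D → . b D], [F → . D], [F → . b], [F → . n D F] }  — shift
  I12: { [D → ) e F .] }  — reduce
  I13: { [F → n D F .] }  — reduce
  I14: { [D → ( D .] }  — reduce

No state contains more than one complete item.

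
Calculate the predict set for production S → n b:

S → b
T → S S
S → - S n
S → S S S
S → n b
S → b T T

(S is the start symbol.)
PREDICT(S → n b) = (FIRST(RHS) \ {ε}) ∪ (FOLLOW(S) if ε ∈ FIRST(RHS), i.e. RHS ⇒* ε)
FIRST(n b) = { 'n' }
ε ∉ FIRST(n b), so FOLLOW(S) is not added.
PREDICT(S → n b) = { 'n' }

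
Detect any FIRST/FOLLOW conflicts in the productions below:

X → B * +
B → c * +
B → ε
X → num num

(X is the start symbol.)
A FIRST/FOLLOW conflict occurs when a non-terminal N has a nullable alternative N → β (β ⇒* ε) and another alternative N → α with FIRST(α) ∩ FOLLOW(N) ≠ ∅: on such a lookahead the parser cannot decide between expanding α and letting N vanish via β.

Nullable non-terminals: B.

B: nullable alternative(s) B → ε; FOLLOW(B) = { '*' }
  B → c * +: FIRST \ {ε} = { 'c' } — disjoint from FOLLOW(B)
  B → ε: FIRST \ {ε} = { } — this is the only nullable alternative, skip

X has no nullable alternative, so no FIRST/FOLLOW check is needed there.

No FIRST/FOLLOW conflicts found.

Answer: No FIRST/FOLLOW conflicts.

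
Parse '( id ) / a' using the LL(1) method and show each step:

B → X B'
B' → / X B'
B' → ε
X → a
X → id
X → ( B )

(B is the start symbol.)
Stack is shown with the top on the left.

Stack         Input         Action
----------------------------------
B $           ( id ) / a $  output B → X B'
X B' $        ( id ) / a $  output X → ( B )
( B ) B' $    ( id ) / a $  match '('
B ) B' $      id ) / a $    output B → X B'
X B' ) B' $   id ) / a $    output X → id
id B' ) B' $  id ) / a $    match 'id'
B' ) B' $     ) / a $       output B' → ε
) B' $        ) / a $       match ')'
B' $          / a $         output B' → / X B'
/ X B' $      / a $         match '/'
X B' $        a $           output X → a
a B' $        a $           match 'a'
B' $          $             output B' → ε
$             $             accept

The string is accepted.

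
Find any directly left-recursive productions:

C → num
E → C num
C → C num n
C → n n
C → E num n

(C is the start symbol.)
Yes, C is left-recursive

C → num: starts with num
E → C num: starts with C
C → C num n: LEFT RECURSIVE (starts with C)
C → n n: starts with n
C → E num n: starts with E

The grammar has direct left recursion on: C.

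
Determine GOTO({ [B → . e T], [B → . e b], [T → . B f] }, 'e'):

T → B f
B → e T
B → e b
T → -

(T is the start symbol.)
GOTO(I, 'e') = CLOSURE({ [A → αX.β] : [A → α.Xβ] ∈ I, X = 'e' })

Items with dot before 'e', with the dot advanced:
  [B → . e T] → [B → e . T]
  [B → . e b] → [B → e . b]
Closure of the advanced items:
  [B → e . T] has the dot before T: add [T → . B f], [T → . -]
  [T → . B f] has the dot before B: add [B → . e T], [B → . e b]

GOTO = { [B → . e T], [B → . e b], [B → e . T], [B → e . b], [T → . -], [T → . B f] }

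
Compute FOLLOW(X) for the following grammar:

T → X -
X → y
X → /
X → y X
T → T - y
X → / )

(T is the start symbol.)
{ '-' }

In T → X -: X is followed by '-', add FIRST('-') \ {ε} = { '-' }
In X → y X: X is at the end; this adds FOLLOW(X) to itself — nothing new

Taking the union: FOLLOW(X) = { '-' }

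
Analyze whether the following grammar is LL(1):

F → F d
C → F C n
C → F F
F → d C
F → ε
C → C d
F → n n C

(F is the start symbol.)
Relevant sets:
  FIRST(F) = { 'd', 'n', ε }
  FIRST(C) = { 'd', 'n', ε }
  FOLLOW(F) = { $, 'd', 'n' }
  FOLLOW(C) = { $, 'd', 'n' }

For F:
  PREDICT(F → F d) = { 'd', 'n' }
  PREDICT(F → d C) = { 'd' }
  PREDICT(F → ε) = { $, 'd', 'n' }
  PREDICT(F → n n C) = { 'n' }
For C:
  PREDICT(C → F C n) = { 'd', 'n' }
  PREDICT(C → F F) = { $, 'd', 'n' }
  PREDICT(C → C d) = { 'd', 'n' }

Conflict found: Predict set conflict for F: { 'd' }
The grammar is NOT LL(1).

Answer: No. Predict set conflict for F: { 'd' }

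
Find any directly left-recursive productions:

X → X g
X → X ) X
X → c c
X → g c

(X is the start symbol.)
X → X g: LEFT RECURSIVE (starts with X)
X → X ) X: LEFT RECURSIVE (starts with X)
X → c c: starts with c
X → g c: starts with g

The grammar has direct left recursion on: X.

Answer: Yes, X is left-recursive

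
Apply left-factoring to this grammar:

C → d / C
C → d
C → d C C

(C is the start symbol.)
C → d C'
C' → / C
C' → ε
C' → C C

Left-factoring transforms A → αβ₁ | αβ₂ into A → αA' and A' → β₁ | β₂
(α is the longest common prefix among the alternatives). Repeat until
no nonterminal has two alternatives with a common prefix.

Round 1: C has alternatives sharing prefix 'd'. Introduce C': C → d C'
  Add: C' → / C
  Add: C' → ε
  Add: C' → C C

No remaining common prefixes — done.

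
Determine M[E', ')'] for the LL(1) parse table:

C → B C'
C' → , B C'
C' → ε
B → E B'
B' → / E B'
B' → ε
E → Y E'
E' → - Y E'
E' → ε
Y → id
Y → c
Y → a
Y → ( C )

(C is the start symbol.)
To find M[E', ')'], we find productions for E' where ')' is in the predict set (PREDICT(N → α) = (FIRST(α) \ {ε}) ∪ (FOLLOW(N) if α ⇒* ε)).

Relevant sets:
  FOLLOW(E') = { $, ')', ',', '/' }

E' → - Y E': PREDICT = { '-' }
E' → ε: PREDICT = { $, ')', ',', '/' }
  ')' is in predict set, so this production goes in M[E', ')']

M[E', ')'] = E' → ε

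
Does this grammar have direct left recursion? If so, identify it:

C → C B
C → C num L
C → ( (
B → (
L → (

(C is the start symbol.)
Yes, C is left-recursive

Direct left recursion occurs when N → N α for some non-terminal N (the right-hand side begins with the left-hand side itself).

C → C B: LEFT RECURSIVE (starts with C)
C → C num L: LEFT RECURSIVE (starts with C)
C → ( (: starts with '('
B → (: starts with '('
L → (: starts with '('

The grammar has direct left recursion on: C.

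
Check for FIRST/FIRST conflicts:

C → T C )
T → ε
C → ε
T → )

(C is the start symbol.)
A FIRST/FIRST conflict occurs when two productions N → α and N → β for the same non-terminal have FIRST(α) ∩ FIRST(β) ≠ ∅ (with ε ∈ FIRST of a nullable right-hand side, so two nullable alternatives also conflict).

FIRST sets of the non-terminals at (or reachable through a nullable prefix from) the front of some alternative:
  FIRST(T) = { ')', ε }
  FIRST(C) = { ')', ε }

Productions for C:
  C → T C ): FIRST = { ')' }
  C → ε: FIRST = { ε }
Productions for T:
  T → ε: FIRST = { ε }
  T → ): FIRST = { ')' }

All alternatives of each non-terminal have pairwise disjoint FIRST sets.

Answer: No FIRST/FIRST conflicts.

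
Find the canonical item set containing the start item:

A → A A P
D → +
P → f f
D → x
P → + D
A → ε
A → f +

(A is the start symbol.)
First, augment the grammar with A' → A
I₀ = CLOSURE({ [A' → . A] }):
  [A' → . A] has the dot before A: add [A → . A A P], [A → .], [A → . f +]
No further items can be added.

I₀ = { [A → . A A P], [A → . f +], [A → .], [A' → . A] }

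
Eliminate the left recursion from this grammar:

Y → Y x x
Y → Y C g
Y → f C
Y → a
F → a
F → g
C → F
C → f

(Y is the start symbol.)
Y is directly left-recursive. The standard transformation for
  A → A α₁ | ... | A α_m | β₁ | ... | β_n
is
  A  → β₁ A' | ... | β_n A'
  A' → α₁ A' | ... | α_m A' | ε

Y → f C becomes Y → f C Y'
Y → a becomes Y → a Y'
Y → Y x x becomes Y' → x x Y'
Y → Y C g becomes Y' → C g Y'
Add Y' → ε

Productions for other non-terminals are unchanged:
  F → a
  F → g
  C → F
  C → f

Resulting grammar:
Y → f C Y'
Y → a Y'
Y' → x x Y'
Y' → C g Y'
Y' → ε
F → a
F → g
C → F
C → f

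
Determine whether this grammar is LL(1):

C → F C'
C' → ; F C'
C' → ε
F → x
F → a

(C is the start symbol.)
Yes, the grammar is LL(1).

A grammar is LL(1) if for each non-terminal N with multiple productions, the predict sets of those productions are pairwise disjoint, where PREDICT(N → α) = (FIRST(α) \ {ε}) ∪ (FOLLOW(N) if α ⇒* ε).

Relevant sets:
  FOLLOW(C') = { $ }

For C':
  PREDICT(C' → ';' F C') = { ';' }
  PREDICT(C' → ε) = { $ }
For F:
  PREDICT(F → x) = { 'x' }
  PREDICT(F → a) = { 'a' }
C has a single production, so nothing to check there.

All predict sets are disjoint. The grammar IS LL(1).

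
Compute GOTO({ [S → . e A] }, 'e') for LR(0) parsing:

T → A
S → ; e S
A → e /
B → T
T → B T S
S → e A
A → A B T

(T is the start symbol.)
GOTO(I, 'e') = CLOSURE({ [A → αX.β] : [A → α.Xβ] ∈ I, X = 'e' })

Items with dot before 'e', with the dot advanced:
  [S → . e A] → [S → e . A]
Closure of the advanced items:
  [S → e . A] has the dot before A: add [A → . e /], [A → . A B T]

GOTO = { [A → . A B T], [A → . e /], [S → e . A] }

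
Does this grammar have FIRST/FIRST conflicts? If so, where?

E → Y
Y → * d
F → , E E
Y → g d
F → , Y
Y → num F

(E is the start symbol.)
Yes. F → ',' E E / F → ',' Y on { ',' }

Productions for Y:
  Y → * d: FIRST = { '*' }
  Y → g d: FIRST = { 'g' }
  Y → num F: FIRST = { 'num' }
Productions for F:
  F → , E E: FIRST = { ',' }
  F → , Y: FIRST = { ',' }
E has only one production, so no FIRST/FIRST conflict is possible there.

Conflict for F: F → , E E and F → , Y
  Overlap: { ',' }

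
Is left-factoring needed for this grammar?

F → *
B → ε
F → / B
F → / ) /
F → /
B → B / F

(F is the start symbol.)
Left-factoring is needed when two productions for the same non-terminal
share a common prefix on the right-hand side.

Productions for F:
  F → *
  F → / B
  F → / ) /
  F → /
Productions for B:
  B → ε
  B → B / F

Found common prefix '/' in productions for F

Answer: Yes, F has productions with common prefix '/'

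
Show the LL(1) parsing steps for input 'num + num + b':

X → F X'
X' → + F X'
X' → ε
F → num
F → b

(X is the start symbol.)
LL(1) parsing maintains a stack (initially the start symbol over $) and the input. At each step: if the stack top is a terminal, match it against the current input token; if it is a non-terminal N, replace it with the RHS of M[N, lookahead] (the unique production whose predict set contains the lookahead).

Stack is shown with the top on the left.

Stack     Input            Action
---------------------------------
X $       num + num + b $  output X → F X'
F X' $    num + num + b $  output F → num
num X' $  num + num + b $  match 'num'
X' $      + num + b $      output X' → + F X'
+ F X' $  + num + b $      match '+'
F X' $    num + b $        output F → num
num X' $  num + b $        match 'num'
X' $      + b $            output X' → + F X'
+ F X' $  + b $            match '+'
F X' $    b $              output F → b
b X' $    b $              match 'b'
X' $      $                output X' → ε
$         $                accept

The string is accepted.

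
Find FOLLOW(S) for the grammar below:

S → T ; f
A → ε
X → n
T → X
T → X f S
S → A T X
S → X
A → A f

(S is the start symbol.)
To compute FOLLOW(S), find every occurrence of S on a right-hand side N → α S β: add FIRST(β) \ {ε}, and if β is empty or nullable also add FOLLOW(N). Iterate to a fixed point.

S is the start symbol, so $ ∈ FOLLOW(S).
In T → X f S: S is at the end, add FOLLOW(T)

The FOLLOW sets referred to above (computed the same way, to a fixed point):
  FOLLOW(T) = { ';', 'n' }

Taking the union: FOLLOW(S) = { $, ';', 'n' }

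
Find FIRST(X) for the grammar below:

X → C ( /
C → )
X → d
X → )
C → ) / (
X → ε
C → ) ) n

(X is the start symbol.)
{ ')', 'd', ε }

FIRST sets of the other non-terminals involved (by the same procedure, iterated to a fixed point):
  FIRST(C) = { ')' }

From X → C ( /:
  - C is a non-terminal: add FIRST(C) \ {ε} = { ')' }
    C is not nullable, so stop
From X → d:
  - d is a terminal: add 'd' and stop
From X → ):
  - ')' is a terminal: add ')' and stop
From X → ε:
  - ε-production, so ε ∈ FIRST(X)

Collecting: FIRST(X) = { ')', 'd', ε }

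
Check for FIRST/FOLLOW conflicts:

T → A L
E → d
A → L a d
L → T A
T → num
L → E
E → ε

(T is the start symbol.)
A FIRST/FOLLOW conflict occurs when a non-terminal N has a nullable alternative N → β (β ⇒* ε) and another alternative N → α with FIRST(α) ∩ FOLLOW(N) ≠ ∅: on such a lookahead the parser cannot decide between expanding α and letting N vanish via β.

Nullable non-terminals: E, L.
FIRST sets used below: FIRST(T) = { 'a', 'd', 'num' }, FIRST(E) = { 'd', ε }

E: nullable alternative(s) E → ε; FOLLOW(E) = { $, 'a', 'd', 'num' }
  E → d: FIRST \ {ε} = { 'd' } — overlaps FOLLOW(E) on { 'd' }: CONFLICT
  E → ε: FIRST \ {ε} = { } — this is the only nullable alternative, skip

L: nullable alternative(s) L → E; FOLLOW(L) = { $, 'a', 'd', 'num' }
  L → T A: FIRST \ {ε} = { 'a', 'd', 'num' } — overlaps FOLLOW(L) on { 'a', 'd', 'num' }: CONFLICT
  L → E: FIRST \ {ε} = { 'd' } — this is the only nullable alternative, skip

A, T have no nullable alternative, so no FIRST/FOLLOW check is needed there.

So the grammar has 2 FIRST/FOLLOW conflicts (marked CONFLICT above).

Answer: Yes. E → d with FOLLOW(E) on { 'd' }; L → T A with FOLLOW(L) on { 'a', 'd', 'num' }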